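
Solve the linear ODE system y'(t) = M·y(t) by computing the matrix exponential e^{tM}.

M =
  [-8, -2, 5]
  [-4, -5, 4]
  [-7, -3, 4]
e^{tM} =
  [-t^2*exp(-3*t) - 5*t*exp(-3*t) + exp(-3*t), -t^2*exp(-3*t)/2 - 2*t*exp(-3*t), t^2*exp(-3*t) + 5*t*exp(-3*t)]
  [-4*t*exp(-3*t), -2*t*exp(-3*t) + exp(-3*t), 4*t*exp(-3*t)]
  [-t^2*exp(-3*t) - 7*t*exp(-3*t), -t^2*exp(-3*t)/2 - 3*t*exp(-3*t), t^2*exp(-3*t) + 7*t*exp(-3*t) + exp(-3*t)]

Strategy: write M = P · J · P⁻¹ where J is a Jordan canonical form, so e^{tM} = P · e^{tJ} · P⁻¹, and e^{tJ} can be computed block-by-block.

M has Jordan form
J =
  [-3,  1,  0]
  [ 0, -3,  1]
  [ 0,  0, -3]
(up to reordering of blocks).

Per-block formulas:
  For a 3×3 Jordan block J_3(-3): exp(t · J_3(-3)) = e^(-3t)·(I + t·N + (t^2/2)·N^2), where N is the 3×3 nilpotent shift.

After assembling e^{tJ} and conjugating by P, we get:

e^{tM} =
  [-t^2*exp(-3*t) - 5*t*exp(-3*t) + exp(-3*t), -t^2*exp(-3*t)/2 - 2*t*exp(-3*t), t^2*exp(-3*t) + 5*t*exp(-3*t)]
  [-4*t*exp(-3*t), -2*t*exp(-3*t) + exp(-3*t), 4*t*exp(-3*t)]
  [-t^2*exp(-3*t) - 7*t*exp(-3*t), -t^2*exp(-3*t)/2 - 3*t*exp(-3*t), t^2*exp(-3*t) + 7*t*exp(-3*t) + exp(-3*t)]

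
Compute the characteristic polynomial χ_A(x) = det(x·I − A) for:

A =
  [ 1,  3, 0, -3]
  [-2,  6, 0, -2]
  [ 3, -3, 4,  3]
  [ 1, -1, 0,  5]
x^4 - 16*x^3 + 96*x^2 - 256*x + 256

Expanding det(x·I − A) (e.g. by cofactor expansion or by noting that A is similar to its Jordan form J, which has the same characteristic polynomial as A) gives
  χ_A(x) = x^4 - 16*x^3 + 96*x^2 - 256*x + 256
which factors as (x - 4)^4. The eigenvalues (with algebraic multiplicities) are λ = 4 with multiplicity 4.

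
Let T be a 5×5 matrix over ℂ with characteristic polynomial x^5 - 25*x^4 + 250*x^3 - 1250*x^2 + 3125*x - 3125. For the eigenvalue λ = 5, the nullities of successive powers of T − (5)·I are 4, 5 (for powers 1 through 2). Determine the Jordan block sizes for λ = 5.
Block sizes for λ = 5: [2, 1, 1, 1]

From the dimensions of kernels of powers, the number of Jordan blocks of size at least j is d_j − d_{j−1} where d_j = dim ker(N^j) (with d_0 = 0). Computing the differences gives [4, 1].
The number of blocks of size exactly k is (#blocks of size ≥ k) − (#blocks of size ≥ k + 1), so the partition is: 3 block(s) of size 1, 1 block(s) of size 2.
In nonincreasing order the block sizes are [2, 1, 1, 1].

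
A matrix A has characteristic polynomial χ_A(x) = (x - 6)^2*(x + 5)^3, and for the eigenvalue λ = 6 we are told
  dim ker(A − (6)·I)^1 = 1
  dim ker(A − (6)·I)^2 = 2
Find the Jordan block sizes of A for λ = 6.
Block sizes for λ = 6: [2]

From the dimensions of kernels of powers, the number of Jordan blocks of size at least j is d_j − d_{j−1} where d_j = dim ker(N^j) (with d_0 = 0). Computing the differences gives [1, 1].
The number of blocks of size exactly k is (#blocks of size ≥ k) − (#blocks of size ≥ k + 1), so the partition is: 1 block(s) of size 2.
In nonincreasing order the block sizes are [2].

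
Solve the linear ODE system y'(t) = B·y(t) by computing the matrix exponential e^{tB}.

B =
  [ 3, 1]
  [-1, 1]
e^{tB} =
  [t*exp(2*t) + exp(2*t), t*exp(2*t)]
  [-t*exp(2*t), -t*exp(2*t) + exp(2*t)]

Strategy: write B = P · J · P⁻¹ where J is a Jordan canonical form, so e^{tB} = P · e^{tJ} · P⁻¹, and e^{tJ} can be computed block-by-block.

B has Jordan form
J =
  [2, 1]
  [0, 2]
(up to reordering of blocks).

Per-block formulas:
  For a 2×2 Jordan block J_2(2): exp(t · J_2(2)) = e^(2t)·(I + t·N), where N is the 2×2 nilpotent shift.

After assembling e^{tJ} and conjugating by P, we get:

e^{tB} =
  [t*exp(2*t) + exp(2*t), t*exp(2*t)]
  [-t*exp(2*t), -t*exp(2*t) + exp(2*t)]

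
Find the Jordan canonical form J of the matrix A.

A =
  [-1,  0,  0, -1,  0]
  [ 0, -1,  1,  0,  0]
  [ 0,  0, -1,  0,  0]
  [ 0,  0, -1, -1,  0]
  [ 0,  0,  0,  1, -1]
J_3(-1) ⊕ J_1(-1) ⊕ J_1(-1)

The characteristic polynomial is
  det(x·I − A) = x^5 + 5*x^4 + 10*x^3 + 10*x^2 + 5*x + 1 = (x + 1)^5

Eigenvalues and multiplicities (the geometric multiplicity of λ is n − rank(A − λI), which equals the number of Jordan blocks for λ):
  λ = -1: algebraic multiplicity = 5, geometric multiplicity = 3

Determining the block sizes for each eigenvalue:
  λ = -1: with am = 5 and gm = 3, the partition is not yet determined (e.g. several partitions of 5 into 3 parts exist). Let N = A − (-1)·I. Computing rank(N^1) = 2, rank(N^2) = 1, rank(N^3) = 0; the number of blocks of size ≥ j is rank(N^{j−1}) − rank(N^j), giving [3, 1, 1]. So we have 1 block(s) of size 3, 2 block(s) of size 1 → block sizes [3, 1, 1]

Assembling the blocks gives a Jordan form
J =
  [-1,  1,  0,  0,  0]
  [ 0, -1,  1,  0,  0]
  [ 0,  0, -1,  0,  0]
  [ 0,  0,  0, -1,  0]
  [ 0,  0,  0,  0, -1]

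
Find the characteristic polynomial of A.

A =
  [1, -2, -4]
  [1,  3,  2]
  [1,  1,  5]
x^3 - 9*x^2 + 27*x - 27

Expanding det(x·I − A) (e.g. by cofactor expansion or by noting that A is similar to its Jordan form J, which has the same characteristic polynomial as A) gives
  χ_A(x) = x^3 - 9*x^2 + 27*x - 27
which factors as (x - 3)^3. The eigenvalues (with algebraic multiplicities) are λ = 3 with multiplicity 3.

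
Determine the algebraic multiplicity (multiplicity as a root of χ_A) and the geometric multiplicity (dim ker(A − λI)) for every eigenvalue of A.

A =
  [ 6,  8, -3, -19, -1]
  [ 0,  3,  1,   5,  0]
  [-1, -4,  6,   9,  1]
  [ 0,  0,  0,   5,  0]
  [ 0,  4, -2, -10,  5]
λ = 5: alg = 5, geom = 3

Step 1 — factor the characteristic polynomial to read off the algebraic multiplicities:
  χ_A(x) = (x - 5)^5

Step 2 — compute geometric multiplicities via the rank-nullity identity g(λ) = n − rank(A − λI):
  rank(A − (5)·I) = 2, so dim ker(A − (5)·I) = n − 2 = 3

Summary:
  λ = 5: algebraic multiplicity = 5, geometric multiplicity = 3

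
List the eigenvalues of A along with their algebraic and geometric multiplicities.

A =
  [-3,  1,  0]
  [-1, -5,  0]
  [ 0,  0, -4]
λ = -4: alg = 3, geom = 2

Step 1 — factor the characteristic polynomial to read off the algebraic multiplicities:
  χ_A(x) = (x + 4)^3

Step 2 — compute geometric multiplicities via the rank-nullity identity g(λ) = n − rank(A − λI):
  rank(A − (-4)·I) = 1, so dim ker(A − (-4)·I) = n − 1 = 2

Summary:
  λ = -4: algebraic multiplicity = 3, geometric multiplicity = 2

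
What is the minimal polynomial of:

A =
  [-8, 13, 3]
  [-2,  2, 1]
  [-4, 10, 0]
x^3 + 6*x^2 + 12*x + 8

The characteristic polynomial is χ_A(x) = (x + 2)^3, so the eigenvalues are known. The minimal polynomial is
  m_A(x) = Π_λ (x − λ)^{k_λ}
where k_λ is the size of the *largest* Jordan block for λ (equivalently, the smallest k with (A − λI)^k v = 0 for every generalised eigenvector v of λ).

  λ = -2: largest Jordan block has size 3, contributing (x + 2)^3

So m_A(x) = (x + 2)^3 = x^3 + 6*x^2 + 12*x + 8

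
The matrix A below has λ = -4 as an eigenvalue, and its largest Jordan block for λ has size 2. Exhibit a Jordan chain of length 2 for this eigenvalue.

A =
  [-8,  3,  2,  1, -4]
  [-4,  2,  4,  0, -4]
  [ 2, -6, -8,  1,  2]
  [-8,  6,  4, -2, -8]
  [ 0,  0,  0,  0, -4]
A Jordan chain for λ = -4 of length 2:
v_1 = (-4, -4, 2, -8, 0)ᵀ
v_2 = (1, 0, 0, 0, 0)ᵀ

Let N = A − (-4)·I. We want v_2 with N^2 v_2 = 0 but N^1 v_2 ≠ 0; then v_{j-1} := N · v_j for j = 2, …, 2.

Pick v_2 = (1, 0, 0, 0, 0)ᵀ.
Then v_1 = N · v_2 = (-4, -4, 2, -8, 0)ᵀ.

Sanity check: (A − (-4)·I) v_1 = (0, 0, 0, 0, 0)ᵀ = 0. ✓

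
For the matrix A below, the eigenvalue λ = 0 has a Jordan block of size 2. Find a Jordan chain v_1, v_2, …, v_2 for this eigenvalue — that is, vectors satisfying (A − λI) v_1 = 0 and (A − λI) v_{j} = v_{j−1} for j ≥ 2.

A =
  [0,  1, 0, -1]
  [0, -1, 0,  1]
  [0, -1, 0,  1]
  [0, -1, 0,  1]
A Jordan chain for λ = 0 of length 2:
v_1 = (1, -1, -1, -1)ᵀ
v_2 = (0, 1, 0, 0)ᵀ

Let N = A − (0)·I. We want v_2 with N^2 v_2 = 0 but N^1 v_2 ≠ 0; then v_{j-1} := N · v_j for j = 2, …, 2.

Pick v_2 = (0, 1, 0, 0)ᵀ.
Then v_1 = N · v_2 = (1, -1, -1, -1)ᵀ.

Sanity check: (A − (0)·I) v_1 = (0, 0, 0, 0)ᵀ = 0. ✓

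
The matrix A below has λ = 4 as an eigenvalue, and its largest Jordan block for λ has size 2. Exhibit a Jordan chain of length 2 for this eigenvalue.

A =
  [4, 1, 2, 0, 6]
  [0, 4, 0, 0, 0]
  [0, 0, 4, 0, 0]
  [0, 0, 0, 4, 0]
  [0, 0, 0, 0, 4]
A Jordan chain for λ = 4 of length 2:
v_1 = (1, 0, 0, 0, 0)ᵀ
v_2 = (0, 1, 0, 0, 0)ᵀ

Let N = A − (4)·I. We want v_2 with N^2 v_2 = 0 but N^1 v_2 ≠ 0; then v_{j-1} := N · v_j for j = 2, …, 2.

Pick v_2 = (0, 1, 0, 0, 0)ᵀ.
Then v_1 = N · v_2 = (1, 0, 0, 0, 0)ᵀ.

Sanity check: (A − (4)·I) v_1 = (0, 0, 0, 0, 0)ᵀ = 0. ✓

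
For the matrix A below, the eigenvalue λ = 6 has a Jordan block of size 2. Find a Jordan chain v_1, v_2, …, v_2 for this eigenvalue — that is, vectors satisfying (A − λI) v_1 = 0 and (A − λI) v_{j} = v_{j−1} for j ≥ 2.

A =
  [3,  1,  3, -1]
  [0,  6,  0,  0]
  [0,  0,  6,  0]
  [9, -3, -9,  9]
A Jordan chain for λ = 6 of length 2:
v_1 = (-3, 0, 0, 9)ᵀ
v_2 = (1, 0, 0, 0)ᵀ

Let N = A − (6)·I. We want v_2 with N^2 v_2 = 0 but N^1 v_2 ≠ 0; then v_{j-1} := N · v_j for j = 2, …, 2.

Pick v_2 = (1, 0, 0, 0)ᵀ.
Then v_1 = N · v_2 = (-3, 0, 0, 9)ᵀ.

Sanity check: (A − (6)·I) v_1 = (0, 0, 0, 0)ᵀ = 0. ✓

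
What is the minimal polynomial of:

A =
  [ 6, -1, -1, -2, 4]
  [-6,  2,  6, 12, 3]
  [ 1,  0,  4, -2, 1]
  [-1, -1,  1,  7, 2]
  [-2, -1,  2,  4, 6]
x^2 - 10*x + 25

The characteristic polynomial is χ_A(x) = (x - 5)^5, so the eigenvalues are known. The minimal polynomial is
  m_A(x) = Π_λ (x − λ)^{k_λ}
where k_λ is the size of the *largest* Jordan block for λ (equivalently, the smallest k with (A − λI)^k v = 0 for every generalised eigenvector v of λ).

  λ = 5: largest Jordan block has size 2, contributing (x − 5)^2

So m_A(x) = (x - 5)^2 = x^2 - 10*x + 25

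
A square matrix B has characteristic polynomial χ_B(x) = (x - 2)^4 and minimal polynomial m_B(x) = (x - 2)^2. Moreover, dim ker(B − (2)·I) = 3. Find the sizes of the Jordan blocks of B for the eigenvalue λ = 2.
Block sizes for λ = 2: [2, 1, 1]

Step 1 — from the characteristic polynomial, algebraic multiplicity of λ = 2 is 4. From dim ker(B − (2)·I) = 3, there are exactly 3 Jordan blocks for λ = 2.
Step 2 — from the minimal polynomial, the factor (x − 2)^2 tells us the largest block for λ = 2 has size 2.
Step 3 — with total size 4, 3 blocks, and largest block 2, the block sizes (in nonincreasing order) are [2, 1, 1].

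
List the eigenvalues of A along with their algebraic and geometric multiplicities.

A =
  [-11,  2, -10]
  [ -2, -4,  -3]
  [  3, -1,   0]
λ = -5: alg = 3, geom = 1

Step 1 — factor the characteristic polynomial to read off the algebraic multiplicities:
  χ_A(x) = (x + 5)^3

Step 2 — compute geometric multiplicities via the rank-nullity identity g(λ) = n − rank(A − λI):
  rank(A − (-5)·I) = 2, so dim ker(A − (-5)·I) = n − 2 = 1

Summary:
  λ = -5: algebraic multiplicity = 3, geometric multiplicity = 1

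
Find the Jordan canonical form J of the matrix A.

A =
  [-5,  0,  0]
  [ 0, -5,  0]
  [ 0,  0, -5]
J_1(-5) ⊕ J_1(-5) ⊕ J_1(-5)

The characteristic polynomial is
  det(x·I − A) = x^3 + 15*x^2 + 75*x + 125 = (x + 5)^3

Eigenvalues and multiplicities (the geometric multiplicity of λ is n − rank(A − λI), which equals the number of Jordan blocks for λ):
  λ = -5: algebraic multiplicity = 3, geometric multiplicity = 3

Determining the block sizes for each eigenvalue:
  λ = -5: gm = am = 3, so every block has size 1 → block sizes [1, 1, 1]

Assembling the blocks gives a Jordan form
J =
  [-5,  0,  0]
  [ 0, -5,  0]
  [ 0,  0, -5]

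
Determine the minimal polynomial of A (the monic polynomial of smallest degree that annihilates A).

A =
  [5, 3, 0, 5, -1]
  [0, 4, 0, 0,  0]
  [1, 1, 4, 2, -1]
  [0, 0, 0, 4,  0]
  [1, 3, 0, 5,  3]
x^2 - 8*x + 16

The characteristic polynomial is χ_A(x) = (x - 4)^5, so the eigenvalues are known. The minimal polynomial is
  m_A(x) = Π_λ (x − λ)^{k_λ}
where k_λ is the size of the *largest* Jordan block for λ (equivalently, the smallest k with (A − λI)^k v = 0 for every generalised eigenvector v of λ).

  λ = 4: largest Jordan block has size 2, contributing (x − 4)^2

So m_A(x) = (x - 4)^2 = x^2 - 8*x + 16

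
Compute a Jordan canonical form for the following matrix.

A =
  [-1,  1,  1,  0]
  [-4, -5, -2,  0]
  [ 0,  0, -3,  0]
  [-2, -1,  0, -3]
J_2(-3) ⊕ J_2(-3)

The characteristic polynomial is
  det(x·I − A) = x^4 + 12*x^3 + 54*x^2 + 108*x + 81 = (x + 3)^4

Eigenvalues and multiplicities (the geometric multiplicity of λ is n − rank(A − λI), which equals the number of Jordan blocks for λ):
  λ = -3: algebraic multiplicity = 4, geometric multiplicity = 2

Determining the block sizes for each eigenvalue:
  λ = -3: with am = 4 and gm = 2, the partition is not yet determined (e.g. several partitions of 4 into 2 parts exist). Let N = A − (-3)·I. Computing rank(N^1) = 2, rank(N^2) = 0; the number of blocks of size ≥ j is rank(N^{j−1}) − rank(N^j), giving [2, 2]. So we have 2 block(s) of size 2 → block sizes [2, 2]

Assembling the blocks gives a Jordan form
J =
  [-3,  1,  0,  0]
  [ 0, -3,  0,  0]
  [ 0,  0, -3,  1]
  [ 0,  0,  0, -3]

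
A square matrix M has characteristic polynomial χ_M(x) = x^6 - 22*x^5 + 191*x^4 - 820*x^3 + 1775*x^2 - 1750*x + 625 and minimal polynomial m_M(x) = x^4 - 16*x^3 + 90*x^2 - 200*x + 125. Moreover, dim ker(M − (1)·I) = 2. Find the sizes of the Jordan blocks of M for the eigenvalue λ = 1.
Block sizes for λ = 1: [1, 1]

Step 1 — from the characteristic polynomial, algebraic multiplicity of λ = 1 is 2. From dim ker(M − (1)·I) = 2, there are exactly 2 Jordan blocks for λ = 1.
Step 2 — from the minimal polynomial, the factor (x − 1) tells us the largest block for λ = 1 has size 1.
Step 3 — with total size 2, 2 blocks, and largest block 1, the block sizes (in nonincreasing order) are [1, 1].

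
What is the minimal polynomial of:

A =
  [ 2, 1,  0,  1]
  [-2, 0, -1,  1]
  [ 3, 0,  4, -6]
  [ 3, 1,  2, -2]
x^3 - 3*x^2 + 3*x - 1

The characteristic polynomial is χ_A(x) = (x - 1)^4, so the eigenvalues are known. The minimal polynomial is
  m_A(x) = Π_λ (x − λ)^{k_λ}
where k_λ is the size of the *largest* Jordan block for λ (equivalently, the smallest k with (A − λI)^k v = 0 for every generalised eigenvector v of λ).

  λ = 1: largest Jordan block has size 3, contributing (x − 1)^3

So m_A(x) = (x - 1)^3 = x^3 - 3*x^2 + 3*x - 1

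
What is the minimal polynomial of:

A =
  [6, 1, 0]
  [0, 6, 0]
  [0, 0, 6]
x^2 - 12*x + 36

The characteristic polynomial is χ_A(x) = (x - 6)^3, so the eigenvalues are known. The minimal polynomial is
  m_A(x) = Π_λ (x − λ)^{k_λ}
where k_λ is the size of the *largest* Jordan block for λ (equivalently, the smallest k with (A − λI)^k v = 0 for every generalised eigenvector v of λ).

  λ = 6: largest Jordan block has size 2, contributing (x − 6)^2

So m_A(x) = (x - 6)^2 = x^2 - 12*x + 36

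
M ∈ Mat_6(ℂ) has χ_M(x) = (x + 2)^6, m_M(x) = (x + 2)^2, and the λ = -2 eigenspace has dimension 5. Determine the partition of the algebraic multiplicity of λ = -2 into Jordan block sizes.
Block sizes for λ = -2: [2, 1, 1, 1, 1]

Step 1 — from the characteristic polynomial, algebraic multiplicity of λ = -2 is 6. From dim ker(M − (-2)·I) = 5, there are exactly 5 Jordan blocks for λ = -2.
Step 2 — from the minimal polynomial, the factor (x + 2)^2 tells us the largest block for λ = -2 has size 2.
Step 3 — with total size 6, 5 blocks, and largest block 2, the block sizes (in nonincreasing order) are [2, 1, 1, 1, 1].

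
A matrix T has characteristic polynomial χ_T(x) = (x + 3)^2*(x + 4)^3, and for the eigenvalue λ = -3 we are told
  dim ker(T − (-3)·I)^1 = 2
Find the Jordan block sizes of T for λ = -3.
Block sizes for λ = -3: [1, 1]

From the dimensions of kernels of powers, the number of Jordan blocks of size at least j is d_j − d_{j−1} where d_j = dim ker(N^j) (with d_0 = 0). Computing the differences gives [2].
The number of blocks of size exactly k is (#blocks of size ≥ k) − (#blocks of size ≥ k + 1), so the partition is: 2 block(s) of size 1.
In nonincreasing order the block sizes are [1, 1].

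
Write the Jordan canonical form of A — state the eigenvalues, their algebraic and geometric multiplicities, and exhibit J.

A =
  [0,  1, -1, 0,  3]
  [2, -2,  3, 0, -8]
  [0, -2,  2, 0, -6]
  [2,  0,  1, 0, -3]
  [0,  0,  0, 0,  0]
J_3(0) ⊕ J_2(0)

The characteristic polynomial is
  det(x·I − A) = x^5

Eigenvalues and multiplicities (the geometric multiplicity of λ is n − rank(A − λI), which equals the number of Jordan blocks for λ):
  λ = 0: algebraic multiplicity = 5, geometric multiplicity = 2

Determining the block sizes for each eigenvalue:
  λ = 0: with am = 5 and gm = 2, the partition is not yet determined (e.g. several partitions of 5 into 2 parts exist). Let N = A − (0)·I. Computing rank(N^1) = 3, rank(N^2) = 1, rank(N^3) = 0; the number of blocks of size ≥ j is rank(N^{j−1}) − rank(N^j), giving [2, 2, 1]. So we have 1 block(s) of size 3, 1 block(s) of size 2 → block sizes [3, 2]

Assembling the blocks gives a Jordan form
J =
  [0, 1, 0, 0, 0]
  [0, 0, 1, 0, 0]
  [0, 0, 0, 0, 0]
  [0, 0, 0, 0, 1]
  [0, 0, 0, 0, 0]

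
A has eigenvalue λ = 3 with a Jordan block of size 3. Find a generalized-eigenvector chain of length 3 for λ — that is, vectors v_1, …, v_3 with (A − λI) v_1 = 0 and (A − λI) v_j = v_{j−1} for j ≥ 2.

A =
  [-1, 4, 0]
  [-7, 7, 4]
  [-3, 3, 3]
A Jordan chain for λ = 3 of length 3:
v_1 = (-12, -12, -9)ᵀ
v_2 = (-4, -7, -3)ᵀ
v_3 = (1, 0, 0)ᵀ

Let N = A − (3)·I. We want v_3 with N^3 v_3 = 0 but N^2 v_3 ≠ 0; then v_{j-1} := N · v_j for j = 3, …, 2.

Pick v_3 = (1, 0, 0)ᵀ.
Then v_2 = N · v_3 = (-4, -7, -3)ᵀ.
Then v_1 = N · v_2 = (-12, -12, -9)ᵀ.

Sanity check: (A − (3)·I) v_1 = (0, 0, 0)ᵀ = 0. ✓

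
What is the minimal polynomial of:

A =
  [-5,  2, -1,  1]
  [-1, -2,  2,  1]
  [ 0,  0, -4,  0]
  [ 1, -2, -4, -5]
x^3 + 12*x^2 + 48*x + 64

The characteristic polynomial is χ_A(x) = (x + 4)^4, so the eigenvalues are known. The minimal polynomial is
  m_A(x) = Π_λ (x − λ)^{k_λ}
where k_λ is the size of the *largest* Jordan block for λ (equivalently, the smallest k with (A − λI)^k v = 0 for every generalised eigenvector v of λ).

  λ = -4: largest Jordan block has size 3, contributing (x + 4)^3

So m_A(x) = (x + 4)^3 = x^3 + 12*x^2 + 48*x + 64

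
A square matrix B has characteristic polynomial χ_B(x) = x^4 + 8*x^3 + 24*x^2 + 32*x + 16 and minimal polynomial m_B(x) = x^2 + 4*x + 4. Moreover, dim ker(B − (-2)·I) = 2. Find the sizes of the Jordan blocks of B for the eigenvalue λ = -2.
Block sizes for λ = -2: [2, 2]

Step 1 — from the characteristic polynomial, algebraic multiplicity of λ = -2 is 4. From dim ker(B − (-2)·I) = 2, there are exactly 2 Jordan blocks for λ = -2.
Step 2 — from the minimal polynomial, the factor (x + 2)^2 tells us the largest block for λ = -2 has size 2.
Step 3 — with total size 4, 2 blocks, and largest block 2, the block sizes (in nonincreasing order) are [2, 2].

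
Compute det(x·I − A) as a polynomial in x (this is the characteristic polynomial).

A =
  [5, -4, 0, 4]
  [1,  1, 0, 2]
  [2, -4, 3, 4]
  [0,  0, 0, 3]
x^4 - 12*x^3 + 54*x^2 - 108*x + 81

Expanding det(x·I − A) (e.g. by cofactor expansion or by noting that A is similar to its Jordan form J, which has the same characteristic polynomial as A) gives
  χ_A(x) = x^4 - 12*x^3 + 54*x^2 - 108*x + 81
which factors as (x - 3)^4. The eigenvalues (with algebraic multiplicities) are λ = 3 with multiplicity 4.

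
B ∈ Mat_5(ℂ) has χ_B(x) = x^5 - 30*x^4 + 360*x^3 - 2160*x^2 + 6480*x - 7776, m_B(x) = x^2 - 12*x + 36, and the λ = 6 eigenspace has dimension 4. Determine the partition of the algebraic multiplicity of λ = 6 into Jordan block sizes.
Block sizes for λ = 6: [2, 1, 1, 1]

Step 1 — from the characteristic polynomial, algebraic multiplicity of λ = 6 is 5. From dim ker(B − (6)·I) = 4, there are exactly 4 Jordan blocks for λ = 6.
Step 2 — from the minimal polynomial, the factor (x − 6)^2 tells us the largest block for λ = 6 has size 2.
Step 3 — with total size 5, 4 blocks, and largest block 2, the block sizes (in nonincreasing order) are [2, 1, 1, 1].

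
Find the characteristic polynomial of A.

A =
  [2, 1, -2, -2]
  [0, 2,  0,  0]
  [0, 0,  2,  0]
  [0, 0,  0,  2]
x^4 - 8*x^3 + 24*x^2 - 32*x + 16

Expanding det(x·I − A) (e.g. by cofactor expansion or by noting that A is similar to its Jordan form J, which has the same characteristic polynomial as A) gives
  χ_A(x) = x^4 - 8*x^3 + 24*x^2 - 32*x + 16
which factors as (x - 2)^4. The eigenvalues (with algebraic multiplicities) are λ = 2 with multiplicity 4.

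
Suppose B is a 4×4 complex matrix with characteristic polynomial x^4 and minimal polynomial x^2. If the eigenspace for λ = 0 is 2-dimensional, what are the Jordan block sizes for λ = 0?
Block sizes for λ = 0: [2, 2]

Step 1 — from the characteristic polynomial, algebraic multiplicity of λ = 0 is 4. From dim ker(B − (0)·I) = 2, there are exactly 2 Jordan blocks for λ = 0.
Step 2 — from the minimal polynomial, the factor (x − 0)^2 tells us the largest block for λ = 0 has size 2.
Step 3 — with total size 4, 2 blocks, and largest block 2, the block sizes (in nonincreasing order) are [2, 2].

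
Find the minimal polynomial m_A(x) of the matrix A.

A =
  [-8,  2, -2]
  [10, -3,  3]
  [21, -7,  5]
x^3 + 6*x^2 + 12*x + 8

The characteristic polynomial is χ_A(x) = (x + 2)^3, so the eigenvalues are known. The minimal polynomial is
  m_A(x) = Π_λ (x − λ)^{k_λ}
where k_λ is the size of the *largest* Jordan block for λ (equivalently, the smallest k with (A − λI)^k v = 0 for every generalised eigenvector v of λ).

  λ = -2: largest Jordan block has size 3, contributing (x + 2)^3

So m_A(x) = (x + 2)^3 = x^3 + 6*x^2 + 12*x + 8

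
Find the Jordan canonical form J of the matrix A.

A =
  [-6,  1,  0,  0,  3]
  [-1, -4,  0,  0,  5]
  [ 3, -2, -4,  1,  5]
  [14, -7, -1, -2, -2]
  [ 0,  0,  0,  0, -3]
J_2(-5) ⊕ J_2(-3) ⊕ J_1(-3)

The characteristic polynomial is
  det(x·I − A) = x^5 + 19*x^4 + 142*x^3 + 522*x^2 + 945*x + 675 = (x + 3)^3*(x + 5)^2

Eigenvalues and multiplicities (the geometric multiplicity of λ is n − rank(A − λI), which equals the number of Jordan blocks for λ):
  λ = -5: algebraic multiplicity = 2, geometric multiplicity = 1
  λ = -3: algebraic multiplicity = 3, geometric multiplicity = 2

Determining the block sizes for each eigenvalue:
  λ = -5: one block (gm = 1), so the single block has size am = 2 → block sizes [2]
  λ = -3: 2 blocks summing to 3 forces exactly one block of size 2 and the rest size 1 → block sizes [2, 1]

Assembling the blocks gives a Jordan form
J =
  [-5,  1,  0,  0,  0]
  [ 0, -5,  0,  0,  0]
  [ 0,  0, -3,  1,  0]
  [ 0,  0,  0, -3,  0]
  [ 0,  0,  0,  0, -3]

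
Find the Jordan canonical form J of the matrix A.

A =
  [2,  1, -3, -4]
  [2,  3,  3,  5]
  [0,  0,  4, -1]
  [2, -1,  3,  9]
J_1(4) ⊕ J_1(4) ⊕ J_2(5)

The characteristic polynomial is
  det(x·I − A) = x^4 - 18*x^3 + 121*x^2 - 360*x + 400 = (x - 5)^2*(x - 4)^2

Eigenvalues and multiplicities (the geometric multiplicity of λ is n − rank(A − λI), which equals the number of Jordan blocks for λ):
  λ = 4: algebraic multiplicity = 2, geometric multiplicity = 2
  λ = 5: algebraic multiplicity = 2, geometric multiplicity = 1

Determining the block sizes for each eigenvalue:
  λ = 4: gm = am = 2, so every block has size 1 → block sizes [1, 1]
  λ = 5: one block (gm = 1), so the single block has size am = 2 → block sizes [2]

Assembling the blocks gives a Jordan form
J =
  [4, 0, 0, 0]
  [0, 4, 0, 0]
  [0, 0, 5, 1]
  [0, 0, 0, 5]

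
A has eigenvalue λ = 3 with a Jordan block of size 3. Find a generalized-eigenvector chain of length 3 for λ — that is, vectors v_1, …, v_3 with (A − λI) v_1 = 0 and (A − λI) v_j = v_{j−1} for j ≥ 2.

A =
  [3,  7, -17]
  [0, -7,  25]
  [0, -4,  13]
A Jordan chain for λ = 3 of length 3:
v_1 = (-2, 0, 0)ᵀ
v_2 = (7, -10, -4)ᵀ
v_3 = (0, 1, 0)ᵀ

Let N = A − (3)·I. We want v_3 with N^3 v_3 = 0 but N^2 v_3 ≠ 0; then v_{j-1} := N · v_j for j = 3, …, 2.

Pick v_3 = (0, 1, 0)ᵀ.
Then v_2 = N · v_3 = (7, -10, -4)ᵀ.
Then v_1 = N · v_2 = (-2, 0, 0)ᵀ.

Sanity check: (A − (3)·I) v_1 = (0, 0, 0)ᵀ = 0. ✓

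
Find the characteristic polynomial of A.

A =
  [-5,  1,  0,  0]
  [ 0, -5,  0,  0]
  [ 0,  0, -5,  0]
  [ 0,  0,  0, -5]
x^4 + 20*x^3 + 150*x^2 + 500*x + 625

Expanding det(x·I − A) (e.g. by cofactor expansion or by noting that A is similar to its Jordan form J, which has the same characteristic polynomial as A) gives
  χ_A(x) = x^4 + 20*x^3 + 150*x^2 + 500*x + 625
which factors as (x + 5)^4. The eigenvalues (with algebraic multiplicities) are λ = -5 with multiplicity 4.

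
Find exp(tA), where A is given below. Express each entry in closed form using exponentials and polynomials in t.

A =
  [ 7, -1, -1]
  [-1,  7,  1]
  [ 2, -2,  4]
e^{tA} =
  [t*exp(6*t) + exp(6*t), -t*exp(6*t), -t*exp(6*t)]
  [-t*exp(6*t), t*exp(6*t) + exp(6*t), t*exp(6*t)]
  [2*t*exp(6*t), -2*t*exp(6*t), -2*t*exp(6*t) + exp(6*t)]

Strategy: write A = P · J · P⁻¹ where J is a Jordan canonical form, so e^{tA} = P · e^{tJ} · P⁻¹, and e^{tJ} can be computed block-by-block.

A has Jordan form
J =
  [6, 1, 0]
  [0, 6, 0]
  [0, 0, 6]
(up to reordering of blocks).

Per-block formulas:
  For a 2×2 Jordan block J_2(6): exp(t · J_2(6)) = e^(6t)·(I + t·N), where N is the 2×2 nilpotent shift.
  For a 1×1 block at λ = 6: exp(t · [6]) = [e^(6t)].

After assembling e^{tJ} and conjugating by P, we get:

e^{tA} =
  [t*exp(6*t) + exp(6*t), -t*exp(6*t), -t*exp(6*t)]
  [-t*exp(6*t), t*exp(6*t) + exp(6*t), t*exp(6*t)]
  [2*t*exp(6*t), -2*t*exp(6*t), -2*t*exp(6*t) + exp(6*t)]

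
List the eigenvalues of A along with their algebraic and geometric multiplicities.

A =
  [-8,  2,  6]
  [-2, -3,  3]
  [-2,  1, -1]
λ = -4: alg = 3, geom = 2

Step 1 — factor the characteristic polynomial to read off the algebraic multiplicities:
  χ_A(x) = (x + 4)^3

Step 2 — compute geometric multiplicities via the rank-nullity identity g(λ) = n − rank(A − λI):
  rank(A − (-4)·I) = 1, so dim ker(A − (-4)·I) = n − 1 = 2

Summary:
  λ = -4: algebraic multiplicity = 3, geometric multiplicity = 2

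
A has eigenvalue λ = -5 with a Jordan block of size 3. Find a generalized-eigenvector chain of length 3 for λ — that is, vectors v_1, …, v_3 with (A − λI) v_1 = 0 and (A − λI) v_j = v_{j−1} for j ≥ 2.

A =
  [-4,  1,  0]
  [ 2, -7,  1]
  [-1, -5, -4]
A Jordan chain for λ = -5 of length 3:
v_1 = (3, -3, -12)ᵀ
v_2 = (1, 2, -1)ᵀ
v_3 = (1, 0, 0)ᵀ

Let N = A − (-5)·I. We want v_3 with N^3 v_3 = 0 but N^2 v_3 ≠ 0; then v_{j-1} := N · v_j for j = 3, …, 2.

Pick v_3 = (1, 0, 0)ᵀ.
Then v_2 = N · v_3 = (1, 2, -1)ᵀ.
Then v_1 = N · v_2 = (3, -3, -12)ᵀ.

Sanity check: (A − (-5)·I) v_1 = (0, 0, 0)ᵀ = 0. ✓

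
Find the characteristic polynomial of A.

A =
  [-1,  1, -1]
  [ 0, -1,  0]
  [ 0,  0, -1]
x^3 + 3*x^2 + 3*x + 1

Expanding det(x·I − A) (e.g. by cofactor expansion or by noting that A is similar to its Jordan form J, which has the same characteristic polynomial as A) gives
  χ_A(x) = x^3 + 3*x^2 + 3*x + 1
which factors as (x + 1)^3. The eigenvalues (with algebraic multiplicities) are λ = -1 with multiplicity 3.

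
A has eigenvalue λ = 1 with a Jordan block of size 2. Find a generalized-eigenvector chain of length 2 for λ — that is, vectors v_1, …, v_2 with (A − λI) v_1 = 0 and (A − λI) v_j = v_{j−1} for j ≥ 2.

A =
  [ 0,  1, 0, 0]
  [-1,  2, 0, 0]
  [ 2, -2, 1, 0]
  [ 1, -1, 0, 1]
A Jordan chain for λ = 1 of length 2:
v_1 = (-1, -1, 2, 1)ᵀ
v_2 = (1, 0, 0, 0)ᵀ

Let N = A − (1)·I. We want v_2 with N^2 v_2 = 0 but N^1 v_2 ≠ 0; then v_{j-1} := N · v_j for j = 2, …, 2.

Pick v_2 = (1, 0, 0, 0)ᵀ.
Then v_1 = N · v_2 = (-1, -1, 2, 1)ᵀ.

Sanity check: (A − (1)·I) v_1 = (0, 0, 0, 0)ᵀ = 0. ✓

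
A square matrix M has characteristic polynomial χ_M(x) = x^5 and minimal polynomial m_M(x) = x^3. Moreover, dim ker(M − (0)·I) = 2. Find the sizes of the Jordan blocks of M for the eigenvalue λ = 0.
Block sizes for λ = 0: [3, 2]

Step 1 — from the characteristic polynomial, algebraic multiplicity of λ = 0 is 5. From dim ker(M − (0)·I) = 2, there are exactly 2 Jordan blocks for λ = 0.
Step 2 — from the minimal polynomial, the factor (x − 0)^3 tells us the largest block for λ = 0 has size 3.
Step 3 — with total size 5, 2 blocks, and largest block 3, the block sizes (in nonincreasing order) are [3, 2].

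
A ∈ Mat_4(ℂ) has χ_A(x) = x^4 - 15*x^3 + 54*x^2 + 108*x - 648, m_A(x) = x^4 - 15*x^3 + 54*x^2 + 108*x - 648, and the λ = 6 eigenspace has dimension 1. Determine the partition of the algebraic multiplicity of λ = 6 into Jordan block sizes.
Block sizes for λ = 6: [3]

Step 1 — from the characteristic polynomial, algebraic multiplicity of λ = 6 is 3. From dim ker(A − (6)·I) = 1, there are exactly 1 Jordan blocks for λ = 6.
Step 2 — from the minimal polynomial, the factor (x − 6)^3 tells us the largest block for λ = 6 has size 3.
Step 3 — with total size 3, 1 blocks, and largest block 3, the block sizes (in nonincreasing order) are [3].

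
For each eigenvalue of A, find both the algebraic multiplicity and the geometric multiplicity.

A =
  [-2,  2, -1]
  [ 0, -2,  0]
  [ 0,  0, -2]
λ = -2: alg = 3, geom = 2

Step 1 — factor the characteristic polynomial to read off the algebraic multiplicities:
  χ_A(x) = (x + 2)^3

Step 2 — compute geometric multiplicities via the rank-nullity identity g(λ) = n − rank(A − λI):
  rank(A − (-2)·I) = 1, so dim ker(A − (-2)·I) = n − 1 = 2

Summary:
  λ = -2: algebraic multiplicity = 3, geometric multiplicity = 2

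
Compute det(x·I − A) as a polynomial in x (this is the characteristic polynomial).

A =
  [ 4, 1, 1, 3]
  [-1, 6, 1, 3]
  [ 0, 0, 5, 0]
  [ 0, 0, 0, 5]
x^4 - 20*x^3 + 150*x^2 - 500*x + 625

Expanding det(x·I − A) (e.g. by cofactor expansion or by noting that A is similar to its Jordan form J, which has the same characteristic polynomial as A) gives
  χ_A(x) = x^4 - 20*x^3 + 150*x^2 - 500*x + 625
which factors as (x - 5)^4. The eigenvalues (with algebraic multiplicities) are λ = 5 with multiplicity 4.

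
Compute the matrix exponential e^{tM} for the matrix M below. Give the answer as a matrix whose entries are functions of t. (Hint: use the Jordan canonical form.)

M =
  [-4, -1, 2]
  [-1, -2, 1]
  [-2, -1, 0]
e^{tM} =
  [t^2*exp(-2*t)/2 - 2*t*exp(-2*t) + exp(-2*t), -t*exp(-2*t), -t^2*exp(-2*t)/2 + 2*t*exp(-2*t)]
  [-t*exp(-2*t), exp(-2*t), t*exp(-2*t)]
  [t^2*exp(-2*t)/2 - 2*t*exp(-2*t), -t*exp(-2*t), -t^2*exp(-2*t)/2 + 2*t*exp(-2*t) + exp(-2*t)]

Strategy: write M = P · J · P⁻¹ where J is a Jordan canonical form, so e^{tM} = P · e^{tJ} · P⁻¹, and e^{tJ} can be computed block-by-block.

M has Jordan form
J =
  [-2,  1,  0]
  [ 0, -2,  1]
  [ 0,  0, -2]
(up to reordering of blocks).

Per-block formulas:
  For a 3×3 Jordan block J_3(-2): exp(t · J_3(-2)) = e^(-2t)·(I + t·N + (t^2/2)·N^2), where N is the 3×3 nilpotent shift.

After assembling e^{tJ} and conjugating by P, we get:

e^{tM} =
  [t^2*exp(-2*t)/2 - 2*t*exp(-2*t) + exp(-2*t), -t*exp(-2*t), -t^2*exp(-2*t)/2 + 2*t*exp(-2*t)]
  [-t*exp(-2*t), exp(-2*t), t*exp(-2*t)]
  [t^2*exp(-2*t)/2 - 2*t*exp(-2*t), -t*exp(-2*t), -t^2*exp(-2*t)/2 + 2*t*exp(-2*t) + exp(-2*t)]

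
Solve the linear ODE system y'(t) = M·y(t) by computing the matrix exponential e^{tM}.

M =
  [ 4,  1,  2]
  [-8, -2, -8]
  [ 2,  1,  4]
e^{tM} =
  [2*t*exp(2*t) + exp(2*t), t*exp(2*t), 2*t*exp(2*t)]
  [-8*t*exp(2*t), -4*t*exp(2*t) + exp(2*t), -8*t*exp(2*t)]
  [2*t*exp(2*t), t*exp(2*t), 2*t*exp(2*t) + exp(2*t)]

Strategy: write M = P · J · P⁻¹ where J is a Jordan canonical form, so e^{tM} = P · e^{tJ} · P⁻¹, and e^{tJ} can be computed block-by-block.

M has Jordan form
J =
  [2, 1, 0]
  [0, 2, 0]
  [0, 0, 2]
(up to reordering of blocks).

Per-block formulas:
  For a 2×2 Jordan block J_2(2): exp(t · J_2(2)) = e^(2t)·(I + t·N), where N is the 2×2 nilpotent shift.
  For a 1×1 block at λ = 2: exp(t · [2]) = [e^(2t)].

After assembling e^{tJ} and conjugating by P, we get:

e^{tM} =
  [2*t*exp(2*t) + exp(2*t), t*exp(2*t), 2*t*exp(2*t)]
  [-8*t*exp(2*t), -4*t*exp(2*t) + exp(2*t), -8*t*exp(2*t)]
  [2*t*exp(2*t), t*exp(2*t), 2*t*exp(2*t) + exp(2*t)]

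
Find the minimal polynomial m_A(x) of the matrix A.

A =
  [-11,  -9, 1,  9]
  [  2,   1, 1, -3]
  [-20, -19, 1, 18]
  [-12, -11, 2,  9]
x^4 - 6*x^2 - 8*x - 3

The characteristic polynomial is χ_A(x) = (x - 3)*(x + 1)^3, so the eigenvalues are known. The minimal polynomial is
  m_A(x) = Π_λ (x − λ)^{k_λ}
where k_λ is the size of the *largest* Jordan block for λ (equivalently, the smallest k with (A − λI)^k v = 0 for every generalised eigenvector v of λ).

  λ = -1: largest Jordan block has size 3, contributing (x + 1)^3
  λ = 3: largest Jordan block has size 1, contributing (x − 3)

So m_A(x) = (x - 3)*(x + 1)^3 = x^4 - 6*x^2 - 8*x - 3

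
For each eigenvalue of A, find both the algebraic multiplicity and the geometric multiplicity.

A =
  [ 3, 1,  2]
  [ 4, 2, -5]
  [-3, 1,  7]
λ = 4: alg = 3, geom = 1

Step 1 — factor the characteristic polynomial to read off the algebraic multiplicities:
  χ_A(x) = (x - 4)^3

Step 2 — compute geometric multiplicities via the rank-nullity identity g(λ) = n − rank(A − λI):
  rank(A − (4)·I) = 2, so dim ker(A − (4)·I) = n − 2 = 1

Summary:
  λ = 4: algebraic multiplicity = 3, geometric multiplicity = 1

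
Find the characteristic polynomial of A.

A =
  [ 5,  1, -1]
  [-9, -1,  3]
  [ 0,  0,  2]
x^3 - 6*x^2 + 12*x - 8

Expanding det(x·I − A) (e.g. by cofactor expansion or by noting that A is similar to its Jordan form J, which has the same characteristic polynomial as A) gives
  χ_A(x) = x^3 - 6*x^2 + 12*x - 8
which factors as (x - 2)^3. The eigenvalues (with algebraic multiplicities) are λ = 2 with multiplicity 3.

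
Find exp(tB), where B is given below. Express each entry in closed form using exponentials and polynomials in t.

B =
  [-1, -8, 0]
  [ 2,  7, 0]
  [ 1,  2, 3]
e^{tB} =
  [-4*t*exp(3*t) + exp(3*t), -8*t*exp(3*t), 0]
  [2*t*exp(3*t), 4*t*exp(3*t) + exp(3*t), 0]
  [t*exp(3*t), 2*t*exp(3*t), exp(3*t)]

Strategy: write B = P · J · P⁻¹ where J is a Jordan canonical form, so e^{tB} = P · e^{tJ} · P⁻¹, and e^{tJ} can be computed block-by-block.

B has Jordan form
J =
  [3, 1, 0]
  [0, 3, 0]
  [0, 0, 3]
(up to reordering of blocks).

Per-block formulas:
  For a 1×1 block at λ = 3: exp(t · [3]) = [e^(3t)].
  For a 2×2 Jordan block J_2(3): exp(t · J_2(3)) = e^(3t)·(I + t·N), where N is the 2×2 nilpotent shift.

After assembling e^{tJ} and conjugating by P, we get:

e^{tB} =
  [-4*t*exp(3*t) + exp(3*t), -8*t*exp(3*t), 0]
  [2*t*exp(3*t), 4*t*exp(3*t) + exp(3*t), 0]
  [t*exp(3*t), 2*t*exp(3*t), exp(3*t)]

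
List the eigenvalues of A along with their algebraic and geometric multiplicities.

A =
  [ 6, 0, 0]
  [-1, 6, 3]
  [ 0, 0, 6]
λ = 6: alg = 3, geom = 2

Step 1 — factor the characteristic polynomial to read off the algebraic multiplicities:
  χ_A(x) = (x - 6)^3

Step 2 — compute geometric multiplicities via the rank-nullity identity g(λ) = n − rank(A − λI):
  rank(A − (6)·I) = 1, so dim ker(A − (6)·I) = n − 1 = 2

Summary:
  λ = 6: algebraic multiplicity = 3, geometric multiplicity = 2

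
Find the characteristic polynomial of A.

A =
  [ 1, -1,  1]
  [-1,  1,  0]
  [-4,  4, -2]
x^3

Expanding det(x·I − A) (e.g. by cofactor expansion or by noting that A is similar to its Jordan form J, which has the same characteristic polynomial as A) gives
  χ_A(x) = x^3
which factors as x^3. The eigenvalues (with algebraic multiplicities) are λ = 0 with multiplicity 3.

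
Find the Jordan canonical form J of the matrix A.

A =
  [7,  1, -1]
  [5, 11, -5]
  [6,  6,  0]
J_2(6) ⊕ J_1(6)

The characteristic polynomial is
  det(x·I − A) = x^3 - 18*x^2 + 108*x - 216 = (x - 6)^3

Eigenvalues and multiplicities (the geometric multiplicity of λ is n − rank(A − λI), which equals the number of Jordan blocks for λ):
  λ = 6: algebraic multiplicity = 3, geometric multiplicity = 2

Determining the block sizes for each eigenvalue:
  λ = 6: 2 blocks summing to 3 forces exactly one block of size 2 and the rest size 1 → block sizes [2, 1]

Assembling the blocks gives a Jordan form
J =
  [6, 1, 0]
  [0, 6, 0]
  [0, 0, 6]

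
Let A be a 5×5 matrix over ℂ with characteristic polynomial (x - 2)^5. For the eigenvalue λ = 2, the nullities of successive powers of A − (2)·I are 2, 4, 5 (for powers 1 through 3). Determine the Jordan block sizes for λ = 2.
Block sizes for λ = 2: [3, 2]

From the dimensions of kernels of powers, the number of Jordan blocks of size at least j is d_j − d_{j−1} where d_j = dim ker(N^j) (with d_0 = 0). Computing the differences gives [2, 2, 1].
The number of blocks of size exactly k is (#blocks of size ≥ k) − (#blocks of size ≥ k + 1), so the partition is: 1 block(s) of size 2, 1 block(s) of size 3.
In nonincreasing order the block sizes are [3, 2].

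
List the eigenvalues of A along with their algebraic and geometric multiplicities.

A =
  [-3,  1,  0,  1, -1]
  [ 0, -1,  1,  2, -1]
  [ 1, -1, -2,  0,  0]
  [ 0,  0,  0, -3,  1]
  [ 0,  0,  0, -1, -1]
λ = -2: alg = 5, geom = 2

Step 1 — factor the characteristic polynomial to read off the algebraic multiplicities:
  χ_A(x) = (x + 2)^5

Step 2 — compute geometric multiplicities via the rank-nullity identity g(λ) = n − rank(A − λI):
  rank(A − (-2)·I) = 3, so dim ker(A − (-2)·I) = n − 3 = 2

Summary:
  λ = -2: algebraic multiplicity = 5, geometric multiplicity = 2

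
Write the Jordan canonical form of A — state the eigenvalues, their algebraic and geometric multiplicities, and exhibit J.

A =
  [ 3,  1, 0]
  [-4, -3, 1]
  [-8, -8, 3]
J_3(1)

The characteristic polynomial is
  det(x·I − A) = x^3 - 3*x^2 + 3*x - 1 = (x - 1)^3

Eigenvalues and multiplicities (the geometric multiplicity of λ is n − rank(A − λI), which equals the number of Jordan blocks for λ):
  λ = 1: algebraic multiplicity = 3, geometric multiplicity = 1

Determining the block sizes for each eigenvalue:
  λ = 1: one block (gm = 1), so the single block has size am = 3 → block sizes [3]

Assembling the blocks gives a Jordan form
J =
  [1, 1, 0]
  [0, 1, 1]
  [0, 0, 1]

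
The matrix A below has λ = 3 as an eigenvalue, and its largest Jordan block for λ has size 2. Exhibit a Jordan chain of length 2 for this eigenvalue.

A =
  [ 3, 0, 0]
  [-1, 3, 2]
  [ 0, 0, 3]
A Jordan chain for λ = 3 of length 2:
v_1 = (0, -1, 0)ᵀ
v_2 = (1, 0, 0)ᵀ

Let N = A − (3)·I. We want v_2 with N^2 v_2 = 0 but N^1 v_2 ≠ 0; then v_{j-1} := N · v_j for j = 2, …, 2.

Pick v_2 = (1, 0, 0)ᵀ.
Then v_1 = N · v_2 = (0, -1, 0)ᵀ.

Sanity check: (A − (3)·I) v_1 = (0, 0, 0)ᵀ = 0. ✓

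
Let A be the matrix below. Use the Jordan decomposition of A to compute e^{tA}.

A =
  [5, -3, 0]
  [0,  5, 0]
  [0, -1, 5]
e^{tA} =
  [exp(5*t), -3*t*exp(5*t), 0]
  [0, exp(5*t), 0]
  [0, -t*exp(5*t), exp(5*t)]

Strategy: write A = P · J · P⁻¹ where J is a Jordan canonical form, so e^{tA} = P · e^{tJ} · P⁻¹, and e^{tJ} can be computed block-by-block.

A has Jordan form
J =
  [5, 1, 0]
  [0, 5, 0]
  [0, 0, 5]
(up to reordering of blocks).

Per-block formulas:
  For a 1×1 block at λ = 5: exp(t · [5]) = [e^(5t)].
  For a 2×2 Jordan block J_2(5): exp(t · J_2(5)) = e^(5t)·(I + t·N), where N is the 2×2 nilpotent shift.

After assembling e^{tJ} and conjugating by P, we get:

e^{tA} =
  [exp(5*t), -3*t*exp(5*t), 0]
  [0, exp(5*t), 0]
  [0, -t*exp(5*t), exp(5*t)]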